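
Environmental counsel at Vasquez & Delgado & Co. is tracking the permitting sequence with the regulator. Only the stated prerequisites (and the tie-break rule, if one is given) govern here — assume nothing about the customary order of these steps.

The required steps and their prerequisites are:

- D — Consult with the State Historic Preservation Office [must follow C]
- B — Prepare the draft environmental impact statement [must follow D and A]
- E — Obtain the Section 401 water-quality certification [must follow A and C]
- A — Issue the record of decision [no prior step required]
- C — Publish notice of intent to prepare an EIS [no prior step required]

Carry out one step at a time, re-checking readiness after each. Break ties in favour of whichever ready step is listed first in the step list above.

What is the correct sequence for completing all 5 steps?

A → C → D → B → E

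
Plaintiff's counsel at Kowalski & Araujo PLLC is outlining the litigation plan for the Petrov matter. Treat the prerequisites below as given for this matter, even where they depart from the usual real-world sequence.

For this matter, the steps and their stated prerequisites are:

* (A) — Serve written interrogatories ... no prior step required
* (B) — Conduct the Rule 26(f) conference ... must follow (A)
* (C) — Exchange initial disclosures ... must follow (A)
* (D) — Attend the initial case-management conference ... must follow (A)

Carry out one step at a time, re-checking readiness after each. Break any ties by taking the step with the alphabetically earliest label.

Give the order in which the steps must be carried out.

(A), (B), (C), (D)

Only (A) has no prerequisites, so it is first.
(B), (C) and (D) are all available; (B) has the earlier label → (B).
(C) and (D) are both available; (C) has the earlier label → (C).
(D) is the only step now ready → (D).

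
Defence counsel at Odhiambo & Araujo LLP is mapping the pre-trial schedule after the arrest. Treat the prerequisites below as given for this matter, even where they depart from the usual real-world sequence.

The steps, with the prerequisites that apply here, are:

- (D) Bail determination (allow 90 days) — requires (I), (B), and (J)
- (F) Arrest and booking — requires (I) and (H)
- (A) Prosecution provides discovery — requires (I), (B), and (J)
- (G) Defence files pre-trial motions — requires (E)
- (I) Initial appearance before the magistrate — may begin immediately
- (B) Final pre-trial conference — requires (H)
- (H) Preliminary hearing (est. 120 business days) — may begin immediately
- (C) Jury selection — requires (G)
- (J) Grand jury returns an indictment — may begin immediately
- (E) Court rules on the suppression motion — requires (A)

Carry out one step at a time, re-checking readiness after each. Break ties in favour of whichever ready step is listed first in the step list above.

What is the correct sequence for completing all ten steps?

(I), (H), (F), (B), (J), (D), (A), (E), (G), (C)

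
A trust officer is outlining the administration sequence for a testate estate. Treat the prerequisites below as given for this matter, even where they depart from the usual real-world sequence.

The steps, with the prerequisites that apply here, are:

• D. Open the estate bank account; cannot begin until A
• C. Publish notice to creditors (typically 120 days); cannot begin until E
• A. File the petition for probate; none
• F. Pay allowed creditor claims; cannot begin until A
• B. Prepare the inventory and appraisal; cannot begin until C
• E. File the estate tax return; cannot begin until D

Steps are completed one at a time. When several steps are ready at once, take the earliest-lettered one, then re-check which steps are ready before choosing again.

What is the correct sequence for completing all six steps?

A D E C B F

A is the only step with nothing outstanding, so it goes first.
D and F are both available; D has the earlier label → D.
E now also ready, so the ready set is {E, F}; E has the earlier label → E.
Ready: C and F. C has the earlier label → C.
B now also ready, so the ready set is {B, F}; B has the earlier label → B.
That leaves F as the only ready step → F.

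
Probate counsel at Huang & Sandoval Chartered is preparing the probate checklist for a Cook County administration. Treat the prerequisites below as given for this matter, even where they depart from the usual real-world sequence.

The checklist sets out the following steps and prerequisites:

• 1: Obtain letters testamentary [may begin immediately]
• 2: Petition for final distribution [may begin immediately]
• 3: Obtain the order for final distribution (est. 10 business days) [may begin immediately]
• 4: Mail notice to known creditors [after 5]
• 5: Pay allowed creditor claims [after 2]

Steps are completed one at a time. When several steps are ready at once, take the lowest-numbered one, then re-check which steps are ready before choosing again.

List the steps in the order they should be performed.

1, 2, 3, 5, 4

Nothing is required for 1, 2 and 3. 1 has the earlier label → 1 first.
2 and 3 are both available; 2 has the earlier label → 2.
5 now also ready, so the ready set is {3, 5}; 3 has the earlier label → 3.
Next only 5 has its prerequisites met → 5.
4 needed 5, now all done → 4.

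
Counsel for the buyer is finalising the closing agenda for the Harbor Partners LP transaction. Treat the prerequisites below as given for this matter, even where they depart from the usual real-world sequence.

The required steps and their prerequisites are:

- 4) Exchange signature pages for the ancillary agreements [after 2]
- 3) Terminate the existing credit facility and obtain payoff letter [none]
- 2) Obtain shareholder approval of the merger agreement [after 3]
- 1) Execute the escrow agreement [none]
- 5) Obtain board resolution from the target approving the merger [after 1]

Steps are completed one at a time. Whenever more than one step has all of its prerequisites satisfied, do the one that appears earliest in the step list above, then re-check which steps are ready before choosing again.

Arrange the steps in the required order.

3 and 1 have no prerequisites; 3 is listed earlier, so 3 is first.
2 and 1 are both available; 2 is listed earlier → 2.
4 now also ready, so the ready set is {4, 1}; 4 is listed earlier → 4.
That leaves 1 as the only ready step → 1.
5 needed 1, now all done → 5.

3 → 2 → 4 → 1 → 5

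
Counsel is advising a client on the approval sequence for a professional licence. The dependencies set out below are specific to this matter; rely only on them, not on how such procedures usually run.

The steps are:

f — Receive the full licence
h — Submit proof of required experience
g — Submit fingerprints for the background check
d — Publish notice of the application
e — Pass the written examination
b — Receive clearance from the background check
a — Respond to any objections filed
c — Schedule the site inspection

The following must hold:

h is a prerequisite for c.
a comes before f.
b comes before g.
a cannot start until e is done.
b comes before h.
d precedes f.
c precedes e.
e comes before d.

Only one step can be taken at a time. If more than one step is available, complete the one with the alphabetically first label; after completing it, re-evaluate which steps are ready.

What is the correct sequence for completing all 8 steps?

Only b has no prerequisites, so it is first.
Ready: g and h. g has the earlier label → g.
Next only h has its prerequisites met → h.
Next only c has its prerequisites met → c.
Next only e has its prerequisites met → e.
Now a and d have their prerequisites met. a has the earlier label, so a next.
d is the only step now ready → d.
f is the only step now ready → f.

b, g, h, c, e, a, d, f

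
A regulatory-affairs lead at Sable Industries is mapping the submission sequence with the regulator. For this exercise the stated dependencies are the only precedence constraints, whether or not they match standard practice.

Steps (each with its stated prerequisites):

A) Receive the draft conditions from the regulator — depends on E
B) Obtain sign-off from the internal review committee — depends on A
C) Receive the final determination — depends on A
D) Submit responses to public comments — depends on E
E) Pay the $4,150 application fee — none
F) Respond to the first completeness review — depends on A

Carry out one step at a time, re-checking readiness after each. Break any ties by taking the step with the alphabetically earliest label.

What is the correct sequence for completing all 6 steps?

Only E has no prerequisites, so it is first.
Ready: A and D. A has the earlier label → A.
B, C, D and F are all available; B has the earlier label → B.
Now C, D and F have their prerequisites met. C has the earlier label, so C next.
Ready: D and F. D has the earlier label → D.
F is the only step now ready → F.

E, A, B, C, D, F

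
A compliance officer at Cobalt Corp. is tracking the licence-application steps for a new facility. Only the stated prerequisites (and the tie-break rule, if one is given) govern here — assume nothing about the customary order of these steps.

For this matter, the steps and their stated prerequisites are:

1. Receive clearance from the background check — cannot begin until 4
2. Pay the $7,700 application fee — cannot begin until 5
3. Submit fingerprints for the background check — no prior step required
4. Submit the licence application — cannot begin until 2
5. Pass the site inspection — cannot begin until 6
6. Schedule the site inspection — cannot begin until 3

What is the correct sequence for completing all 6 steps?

Only 3 has no prerequisites, so it is first.
6 needed 3, now all done → 6.
5 is the only step now ready → 5.
Next only 2 has its prerequisites met → 2.
4 needed 2, now all done → 4.
1 needed 4, now all done → 1.

3 6 5 2 4 1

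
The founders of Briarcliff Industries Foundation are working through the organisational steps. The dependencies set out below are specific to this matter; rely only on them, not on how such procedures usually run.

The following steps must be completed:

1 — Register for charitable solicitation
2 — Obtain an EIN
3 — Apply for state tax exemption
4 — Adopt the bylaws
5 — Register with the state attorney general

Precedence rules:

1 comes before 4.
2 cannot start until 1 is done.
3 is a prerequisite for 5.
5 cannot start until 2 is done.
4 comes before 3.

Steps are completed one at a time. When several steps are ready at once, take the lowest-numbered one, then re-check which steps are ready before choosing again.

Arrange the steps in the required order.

Only 1 has no prerequisites, so it is first.
2 and 4 are both available; 2 has the earlier label → 2.
Next only 4 has its prerequisites met → 4.
Next only 3 has its prerequisites met → 3.
Next only 5 has its prerequisites met → 5.

1 → 2 → 4 → 3 → 5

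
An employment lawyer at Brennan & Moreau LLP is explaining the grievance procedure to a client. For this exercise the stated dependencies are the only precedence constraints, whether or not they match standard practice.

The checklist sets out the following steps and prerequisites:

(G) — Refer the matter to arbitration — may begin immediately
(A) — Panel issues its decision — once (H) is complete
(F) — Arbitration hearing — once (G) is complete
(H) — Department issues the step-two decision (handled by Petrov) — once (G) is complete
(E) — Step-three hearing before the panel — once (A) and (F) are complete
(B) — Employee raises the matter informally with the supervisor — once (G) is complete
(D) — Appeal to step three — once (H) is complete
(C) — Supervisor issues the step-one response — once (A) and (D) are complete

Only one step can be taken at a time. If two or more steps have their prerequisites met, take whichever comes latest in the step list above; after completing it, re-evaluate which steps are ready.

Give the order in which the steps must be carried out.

(G) has no prerequisites → (G) first.
Now (B), (H) and (F) have their prerequisites met. (B) is listed later, so (B) next.
Now (H) and (F) have their prerequisites met. (H) is listed later, so (H) next.
Now (D), (F) and (A) have their prerequisites met. (D) is listed later, so (D) next.
(F) and (A) are both available; (F) is listed later → (F).
Next only (A) has its prerequisites met → (A).
Ready: (C) and (E). (C) is listed later → (C).
(E) needed (F) and (A), now all done → (E).

(G), (B), (H), (D), (F), (A), (C), (E)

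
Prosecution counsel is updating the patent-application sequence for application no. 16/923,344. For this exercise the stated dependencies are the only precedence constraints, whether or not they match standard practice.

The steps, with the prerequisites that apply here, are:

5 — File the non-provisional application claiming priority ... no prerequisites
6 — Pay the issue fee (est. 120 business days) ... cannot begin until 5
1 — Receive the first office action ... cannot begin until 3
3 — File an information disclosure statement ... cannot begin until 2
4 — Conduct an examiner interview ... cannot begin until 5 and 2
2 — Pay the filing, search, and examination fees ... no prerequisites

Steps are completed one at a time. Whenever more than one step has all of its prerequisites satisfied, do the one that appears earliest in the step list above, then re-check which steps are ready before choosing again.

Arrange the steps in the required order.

Nothing is required for 5 and 2. 5 is listed earlier → 5 first.
6 now also ready, so the ready set is {6, 2}; 6 is listed earlier → 6.
That leaves 2 as the only ready step → 2.
Now 3 and 4 have their prerequisites met. 3 is listed earlier, so 3 next.
1 and 4 are both available; 1 is listed earlier → 1.
Next only 4 has its prerequisites met → 4.

5, 6, 2, 3, 1, 4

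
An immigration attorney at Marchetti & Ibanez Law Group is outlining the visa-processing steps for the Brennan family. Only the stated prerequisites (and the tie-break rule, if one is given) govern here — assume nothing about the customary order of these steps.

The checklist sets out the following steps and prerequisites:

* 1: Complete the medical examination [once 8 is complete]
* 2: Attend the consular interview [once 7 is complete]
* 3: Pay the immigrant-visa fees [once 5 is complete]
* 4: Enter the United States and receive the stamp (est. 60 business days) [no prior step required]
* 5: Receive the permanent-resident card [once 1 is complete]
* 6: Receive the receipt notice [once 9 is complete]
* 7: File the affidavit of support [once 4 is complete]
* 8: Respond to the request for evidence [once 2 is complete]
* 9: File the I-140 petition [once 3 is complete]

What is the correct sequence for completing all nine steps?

4, 7, 2, 8, 1, 5, 3, 9, 6

Only 4 has no prerequisites, so it is first.
7 needed 4, now all done → 7.
2 needed 7, now all done → 2.
That leaves 8 as the only ready step → 8.
1 is the only step now ready → 1.
5 needed 1, now all done → 5.
3 needed 5, now all done → 3.
9 needed 3, now all done → 9.
Next only 6 has its prerequisites met → 6.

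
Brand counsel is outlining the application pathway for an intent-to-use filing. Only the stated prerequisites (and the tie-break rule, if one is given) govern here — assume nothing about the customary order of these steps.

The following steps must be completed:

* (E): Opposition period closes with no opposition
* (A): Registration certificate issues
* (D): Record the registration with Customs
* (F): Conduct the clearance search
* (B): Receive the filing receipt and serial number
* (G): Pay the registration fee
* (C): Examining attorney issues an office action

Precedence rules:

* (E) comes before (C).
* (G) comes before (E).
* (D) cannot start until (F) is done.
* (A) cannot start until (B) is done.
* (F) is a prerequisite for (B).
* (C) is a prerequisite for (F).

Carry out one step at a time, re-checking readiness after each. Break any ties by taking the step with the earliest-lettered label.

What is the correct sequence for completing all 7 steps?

(G), (E), (C), (F), (B), (A), (D)

(G) has no prerequisites → (G) first.
(E) needed (G), now all done → (E).
(C) is the only step now ready → (C).
(F) needed (C), now all done → (F).
Now (B) and (D) have their prerequisites met. (B) has the earlier label, so (B) next.
(A) now also ready, so the ready set is {(A), (D)}; (A) has the earlier label → (A).
(D) needed (F), now all done → (D).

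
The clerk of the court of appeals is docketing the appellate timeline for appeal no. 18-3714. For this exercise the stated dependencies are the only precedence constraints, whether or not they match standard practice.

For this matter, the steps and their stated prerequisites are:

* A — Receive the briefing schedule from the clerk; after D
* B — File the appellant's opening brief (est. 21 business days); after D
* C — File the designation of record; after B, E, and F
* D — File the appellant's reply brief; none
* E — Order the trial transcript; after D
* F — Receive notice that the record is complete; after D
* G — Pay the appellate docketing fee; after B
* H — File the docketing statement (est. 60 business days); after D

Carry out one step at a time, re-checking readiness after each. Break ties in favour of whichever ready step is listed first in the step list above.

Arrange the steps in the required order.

Only D has no prerequisites, so it is first.
Ready: A, B, E, F and H. A is listed earlier → A.
Ready: B, E, F and H. B is listed earlier → B.
Ready: E, F, G and H. E is listed earlier → E.
Now F, G and H have their prerequisites met. F is listed earlier, so F next.
C, G and H are all available; C is listed earlier → C.
Ready: G and H. G is listed earlier → G.
H is the only step now ready → H.

D → A → B → E → F → C → G → H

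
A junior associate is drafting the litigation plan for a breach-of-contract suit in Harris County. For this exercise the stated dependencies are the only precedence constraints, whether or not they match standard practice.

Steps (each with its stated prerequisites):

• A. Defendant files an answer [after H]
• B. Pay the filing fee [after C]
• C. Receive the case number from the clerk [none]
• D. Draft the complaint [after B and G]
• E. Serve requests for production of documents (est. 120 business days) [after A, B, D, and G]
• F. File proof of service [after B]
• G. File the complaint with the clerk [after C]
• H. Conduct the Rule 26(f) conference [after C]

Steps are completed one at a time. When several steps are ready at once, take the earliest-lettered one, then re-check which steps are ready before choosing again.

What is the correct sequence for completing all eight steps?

C is the only step with nothing outstanding, so it goes first.
Now B, G and H have their prerequisites met. B has the earlier label, so B next.
F now also ready, so the ready set is {F, G, H}; F has the earlier label → F.
Now G and H have their prerequisites met. G has the earlier label, so G next.
Ready: D and H. D has the earlier label → D.
H needed C, now all done → H.
Next only A has its prerequisites met → A.
E needed A, B, D and G, now all done → E.

C, B, F, G, D, H, A, E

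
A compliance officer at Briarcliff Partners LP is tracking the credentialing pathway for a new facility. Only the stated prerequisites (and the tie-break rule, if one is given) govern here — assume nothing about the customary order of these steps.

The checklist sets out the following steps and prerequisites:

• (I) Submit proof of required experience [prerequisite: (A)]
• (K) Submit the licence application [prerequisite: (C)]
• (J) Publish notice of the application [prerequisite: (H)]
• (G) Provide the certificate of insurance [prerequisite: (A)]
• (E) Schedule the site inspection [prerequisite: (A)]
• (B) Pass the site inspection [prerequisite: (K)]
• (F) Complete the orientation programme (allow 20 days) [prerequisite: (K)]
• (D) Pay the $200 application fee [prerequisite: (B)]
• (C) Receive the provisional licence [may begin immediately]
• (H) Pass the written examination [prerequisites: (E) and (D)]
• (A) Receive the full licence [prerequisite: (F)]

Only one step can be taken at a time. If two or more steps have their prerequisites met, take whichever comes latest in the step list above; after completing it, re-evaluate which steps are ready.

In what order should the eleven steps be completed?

(C), (K), (F), (A), (B), (D), (E), (H), (G), (J), (I)

(C) has no prerequisites → (C) first.
(K) needed (C), now all done → (K).
Ready: (F) and (B). (F) is listed later → (F).
(A) now also ready, so the ready set is {(A), (B)}; (A) is listed later → (A).
Ready: (B), (E), (G) and (I). (B) is listed later → (B).
(D) now also ready, so the ready set is {(D), (E), (G), (I)}; (D) is listed later → (D).
(E), (G) and (I) are all available; (E) is listed later → (E).
Now (H), (G) and (I) have their prerequisites met. (H) is listed later, so (H) next.
(G), (J) and (I) are all available; (G) is listed later → (G).
Now (J) and (I) have their prerequisites met. (J) is listed later, so (J) next.
(I) is the only step now ready → (I).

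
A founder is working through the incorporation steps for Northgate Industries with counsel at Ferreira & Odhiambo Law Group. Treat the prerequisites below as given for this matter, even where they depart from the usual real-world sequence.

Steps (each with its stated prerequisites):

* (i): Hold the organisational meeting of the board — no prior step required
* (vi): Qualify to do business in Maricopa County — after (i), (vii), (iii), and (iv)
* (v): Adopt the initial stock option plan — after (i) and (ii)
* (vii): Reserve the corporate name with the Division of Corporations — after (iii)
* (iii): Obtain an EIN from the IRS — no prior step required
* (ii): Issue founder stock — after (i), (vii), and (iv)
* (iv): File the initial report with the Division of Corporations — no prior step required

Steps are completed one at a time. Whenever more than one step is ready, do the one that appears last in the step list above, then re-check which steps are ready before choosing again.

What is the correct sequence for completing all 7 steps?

(iv), (iii), (vii), (i), (ii), (v), (vi)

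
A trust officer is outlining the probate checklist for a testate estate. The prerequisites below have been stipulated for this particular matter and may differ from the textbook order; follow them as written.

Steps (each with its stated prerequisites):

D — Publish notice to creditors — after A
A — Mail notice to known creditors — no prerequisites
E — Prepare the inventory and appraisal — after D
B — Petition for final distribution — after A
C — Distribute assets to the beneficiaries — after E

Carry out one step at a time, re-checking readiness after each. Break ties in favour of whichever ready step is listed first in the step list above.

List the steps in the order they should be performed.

A is the only step with nothing outstanding, so it goes first.
D and B are both available; D is listed earlier → D.
E now also ready, so the ready set is {E, B}; E is listed earlier → E.
Now B and C have their prerequisites met. B is listed earlier, so B next.
Next only C has its prerequisites met → C.

A, D, E, B, C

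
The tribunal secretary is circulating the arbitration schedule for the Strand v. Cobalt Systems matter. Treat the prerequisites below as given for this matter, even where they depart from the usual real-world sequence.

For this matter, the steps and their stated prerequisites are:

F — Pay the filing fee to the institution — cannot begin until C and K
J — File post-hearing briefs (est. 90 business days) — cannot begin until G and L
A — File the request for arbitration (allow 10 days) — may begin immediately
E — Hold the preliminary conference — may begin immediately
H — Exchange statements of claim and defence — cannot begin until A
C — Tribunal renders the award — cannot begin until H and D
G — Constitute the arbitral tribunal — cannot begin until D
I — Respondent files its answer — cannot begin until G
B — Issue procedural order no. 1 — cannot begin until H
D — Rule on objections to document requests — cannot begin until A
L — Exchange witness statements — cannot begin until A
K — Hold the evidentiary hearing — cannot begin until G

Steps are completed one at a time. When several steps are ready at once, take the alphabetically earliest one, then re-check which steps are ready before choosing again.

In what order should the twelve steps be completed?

A D E G H B C I K F L J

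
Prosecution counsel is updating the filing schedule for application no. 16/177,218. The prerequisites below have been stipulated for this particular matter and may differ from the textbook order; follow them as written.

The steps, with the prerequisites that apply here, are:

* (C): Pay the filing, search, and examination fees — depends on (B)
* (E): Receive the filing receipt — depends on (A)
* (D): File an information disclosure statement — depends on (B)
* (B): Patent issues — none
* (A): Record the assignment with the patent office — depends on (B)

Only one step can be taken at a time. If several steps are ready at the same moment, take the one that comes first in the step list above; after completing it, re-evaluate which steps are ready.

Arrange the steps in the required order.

(B) has no prerequisites → (B) first.
Now (C), (D) and (A) have their prerequisites met. (C) is listed earlier, so (C) next.
Ready: (D) and (A). (D) is listed earlier → (D).
That leaves (A) as the only ready step → (A).
Next only (E) has its prerequisites met → (E).

(B), (C), (D), (A), (E)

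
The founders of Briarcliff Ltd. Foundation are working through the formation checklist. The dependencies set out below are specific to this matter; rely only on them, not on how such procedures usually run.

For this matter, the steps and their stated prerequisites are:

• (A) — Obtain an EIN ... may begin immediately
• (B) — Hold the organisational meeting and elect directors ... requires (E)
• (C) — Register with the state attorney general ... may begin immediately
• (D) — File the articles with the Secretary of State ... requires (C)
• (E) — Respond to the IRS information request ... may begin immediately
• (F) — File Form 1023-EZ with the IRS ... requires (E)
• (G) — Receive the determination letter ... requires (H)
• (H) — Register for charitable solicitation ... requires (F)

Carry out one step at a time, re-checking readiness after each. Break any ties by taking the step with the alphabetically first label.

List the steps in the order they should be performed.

Nothing is required for (A), (C) and (E). (A) has the earlier label → (A) first.
Ready: (C) and (E). (C) has the earlier label → (C).
(D) now also ready, so the ready set is {(D), (E)}; (D) has the earlier label → (D).
(E) is the only step now ready → (E).
Now (B) and (F) have their prerequisites met. (B) has the earlier label, so (B) next.
(F) needed (E), now all done → (F).
(H) needed (F), now all done → (H).
(G) needed (H), now all done → (G).

(A), (C), (D), (E), (B), (F), (H), (G)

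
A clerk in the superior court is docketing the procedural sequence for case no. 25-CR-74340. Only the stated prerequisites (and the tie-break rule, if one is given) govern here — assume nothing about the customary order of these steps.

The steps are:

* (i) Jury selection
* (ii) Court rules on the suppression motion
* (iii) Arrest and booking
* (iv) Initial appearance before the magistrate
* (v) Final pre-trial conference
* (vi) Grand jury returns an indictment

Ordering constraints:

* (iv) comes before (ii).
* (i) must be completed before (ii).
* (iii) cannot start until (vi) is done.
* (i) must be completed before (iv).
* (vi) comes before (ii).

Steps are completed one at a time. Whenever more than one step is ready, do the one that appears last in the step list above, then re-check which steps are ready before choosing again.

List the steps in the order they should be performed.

(vi), (v) and (i) have no prerequisites; (vi) is listed later, so (vi) is first.
(v), (iii) and (i) are all available; (v) is listed later → (v).
Ready: (iii) and (i). (iii) is listed later → (iii).
(i) is the only step now ready → (i).
That leaves (iv) as the only ready step → (iv).
(ii) needed (vi), (iv) and (i), now all done → (ii).

(vi) → (v) → (iii) → (i) → (iv) → (ii)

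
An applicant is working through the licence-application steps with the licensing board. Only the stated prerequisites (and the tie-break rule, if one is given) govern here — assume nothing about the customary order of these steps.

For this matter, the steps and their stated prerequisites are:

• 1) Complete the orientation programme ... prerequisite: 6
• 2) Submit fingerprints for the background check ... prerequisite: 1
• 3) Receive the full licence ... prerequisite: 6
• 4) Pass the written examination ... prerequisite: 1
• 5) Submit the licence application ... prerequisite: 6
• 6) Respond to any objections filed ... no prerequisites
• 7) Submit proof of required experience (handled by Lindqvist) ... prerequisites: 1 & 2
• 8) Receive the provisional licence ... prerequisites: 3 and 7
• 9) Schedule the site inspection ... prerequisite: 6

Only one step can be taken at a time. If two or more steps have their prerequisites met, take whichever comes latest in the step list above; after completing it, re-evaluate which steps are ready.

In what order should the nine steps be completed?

Only 6 has no prerequisites, so it is first.
Ready: 9, 5, 3 and 1. 9 is listed later → 9.
Now 5, 3 and 1 have their prerequisites met. 5 is listed later, so 5 next.
Now 3 and 1 have their prerequisites met. 3 is listed later, so 3 next.
1 needed 6, now all done → 1.
Ready: 4 and 2. 4 is listed later → 4.
2 needed 1, now all done → 2.
7 is the only step now ready → 7.
8 needed 7 and 3, now all done → 8.

6 9 5 3 1 4 2 7 8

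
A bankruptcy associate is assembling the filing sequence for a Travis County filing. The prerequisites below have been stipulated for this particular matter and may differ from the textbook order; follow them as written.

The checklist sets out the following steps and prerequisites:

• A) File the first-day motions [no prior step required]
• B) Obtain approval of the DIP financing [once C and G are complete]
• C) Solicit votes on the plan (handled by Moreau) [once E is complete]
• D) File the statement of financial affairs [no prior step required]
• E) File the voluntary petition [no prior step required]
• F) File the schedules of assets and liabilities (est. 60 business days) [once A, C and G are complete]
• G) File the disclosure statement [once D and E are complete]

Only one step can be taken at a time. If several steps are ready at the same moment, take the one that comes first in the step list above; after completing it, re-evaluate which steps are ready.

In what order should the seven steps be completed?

Nothing is required for A, D and E. A is listed earlier → A first.
Now D and E have their prerequisites met. D is listed earlier, so D next.
That leaves E as the only ready step → E.
C and G are both available; C is listed earlier → C.
G is the only step now ready → G.
Ready: B and F. B is listed earlier → B.
F needed A, C and G, now all done → F.

A D E C G B F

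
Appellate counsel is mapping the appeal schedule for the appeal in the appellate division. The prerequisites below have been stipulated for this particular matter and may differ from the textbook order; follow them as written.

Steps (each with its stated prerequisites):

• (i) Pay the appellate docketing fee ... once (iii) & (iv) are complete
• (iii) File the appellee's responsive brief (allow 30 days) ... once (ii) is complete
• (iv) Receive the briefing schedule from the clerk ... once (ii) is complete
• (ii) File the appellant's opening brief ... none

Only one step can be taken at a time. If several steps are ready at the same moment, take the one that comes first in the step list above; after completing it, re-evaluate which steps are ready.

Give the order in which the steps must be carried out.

Only (ii) has no prerequisites, so it is first.
Ready: (iii) and (iv). (iii) is listed earlier → (iii).
That leaves (iv) as the only ready step → (iv).
(i) needed (iii) and (iv), now all done → (i).

(ii) → (iii) → (iv) → (i)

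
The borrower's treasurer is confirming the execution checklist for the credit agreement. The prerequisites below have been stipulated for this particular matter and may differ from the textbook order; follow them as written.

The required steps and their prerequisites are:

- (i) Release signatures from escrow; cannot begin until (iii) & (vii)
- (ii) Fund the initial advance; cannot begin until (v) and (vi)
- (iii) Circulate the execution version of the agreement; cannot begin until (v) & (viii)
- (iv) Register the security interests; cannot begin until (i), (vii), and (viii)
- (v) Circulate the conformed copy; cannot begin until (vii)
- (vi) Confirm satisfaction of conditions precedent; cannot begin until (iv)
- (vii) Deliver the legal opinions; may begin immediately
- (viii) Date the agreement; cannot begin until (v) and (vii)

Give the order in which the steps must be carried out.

(vii), (v), (viii), (iii), (i), (iv), (vi), (ii)

(vii) has no prerequisites → (vii) first.
That leaves (v) as the only ready step → (v).
Next only (viii) has its prerequisites met → (viii).
Next only (iii) has its prerequisites met → (iii).
(i) needed (iii) and (vii), now all done → (i).
(iv) needed (i), (vii) and (viii), now all done → (iv).
(vi) needed (iv), now all done → (vi).
(ii) needed (v) and (vi), now all done → (ii).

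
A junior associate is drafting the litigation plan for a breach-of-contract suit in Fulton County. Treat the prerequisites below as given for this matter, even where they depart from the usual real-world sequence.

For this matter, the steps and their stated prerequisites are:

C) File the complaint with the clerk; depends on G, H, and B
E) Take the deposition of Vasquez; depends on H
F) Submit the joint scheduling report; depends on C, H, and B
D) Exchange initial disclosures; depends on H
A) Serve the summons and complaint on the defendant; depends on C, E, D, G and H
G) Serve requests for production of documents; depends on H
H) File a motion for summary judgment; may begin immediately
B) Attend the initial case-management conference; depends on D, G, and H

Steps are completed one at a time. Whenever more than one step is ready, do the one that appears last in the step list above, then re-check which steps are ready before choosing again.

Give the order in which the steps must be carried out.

H, G, D, B, E, C, A, F

Only H has no prerequisites, so it is first.
Now G, D and E have their prerequisites met. G is listed later, so G next.
D and E are both available; D is listed later → D.
Ready: B and E. B is listed later → B.
C now also ready, so the ready set is {E, C}; E is listed later → E.
That leaves C as the only ready step → C.
Now A and F have their prerequisites met. A is listed later, so A next.
F needed B, H and C, now all done → F.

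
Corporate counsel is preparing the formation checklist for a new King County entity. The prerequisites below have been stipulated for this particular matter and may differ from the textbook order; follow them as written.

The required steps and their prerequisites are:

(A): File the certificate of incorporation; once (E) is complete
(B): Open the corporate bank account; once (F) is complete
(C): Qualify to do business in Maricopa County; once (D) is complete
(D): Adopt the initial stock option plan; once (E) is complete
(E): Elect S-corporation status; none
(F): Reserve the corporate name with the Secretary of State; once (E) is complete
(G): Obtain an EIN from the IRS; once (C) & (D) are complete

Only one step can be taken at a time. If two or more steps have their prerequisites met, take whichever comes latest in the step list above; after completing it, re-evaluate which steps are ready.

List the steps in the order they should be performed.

Only (E) has no prerequisites, so it is first.
(F), (D) and (A) are all available; (F) is listed later → (F).
Now (D), (B) and (A) have their prerequisites met. (D) is listed later, so (D) next.
(C) now also ready, so the ready set is {(C), (B), (A)}; (C) is listed later → (C).
(G) now also ready, so the ready set is {(G), (B), (A)}; (G) is listed later → (G).
(B) and (A) are both available; (B) is listed later → (B).
That leaves (A) as the only ready step → (A).

(E), (F), (D), (C), (G), (B), (A)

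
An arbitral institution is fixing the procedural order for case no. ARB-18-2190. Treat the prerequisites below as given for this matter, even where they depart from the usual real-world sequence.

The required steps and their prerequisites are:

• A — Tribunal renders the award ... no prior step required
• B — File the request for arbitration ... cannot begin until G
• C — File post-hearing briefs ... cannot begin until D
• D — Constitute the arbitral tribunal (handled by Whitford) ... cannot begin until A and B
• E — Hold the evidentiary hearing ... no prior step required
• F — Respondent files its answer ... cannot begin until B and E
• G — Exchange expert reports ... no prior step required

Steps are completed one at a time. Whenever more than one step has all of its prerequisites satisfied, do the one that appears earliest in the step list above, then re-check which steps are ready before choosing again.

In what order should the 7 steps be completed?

Nothing is required for A, E and G. A is listed earlier → A first.
Ready: E and G. E is listed earlier → E.
That leaves G as the only ready step → G.
B needed G, now all done → B.
Ready: D and F. D is listed earlier → D.
Now C and F have their prerequisites met. C is listed earlier, so C next.
F needed B and E, now all done → F.

A, E, G, B, D, C, F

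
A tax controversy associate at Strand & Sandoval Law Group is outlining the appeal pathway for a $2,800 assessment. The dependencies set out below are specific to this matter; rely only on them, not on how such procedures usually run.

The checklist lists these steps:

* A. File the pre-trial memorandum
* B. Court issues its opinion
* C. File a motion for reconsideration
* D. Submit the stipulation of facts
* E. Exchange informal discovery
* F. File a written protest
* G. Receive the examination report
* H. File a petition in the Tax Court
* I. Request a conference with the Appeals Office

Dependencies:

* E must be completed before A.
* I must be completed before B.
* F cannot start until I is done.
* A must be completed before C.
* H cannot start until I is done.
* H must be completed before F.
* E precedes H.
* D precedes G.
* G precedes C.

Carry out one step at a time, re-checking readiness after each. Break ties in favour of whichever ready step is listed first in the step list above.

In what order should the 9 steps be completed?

D E A G C I B H F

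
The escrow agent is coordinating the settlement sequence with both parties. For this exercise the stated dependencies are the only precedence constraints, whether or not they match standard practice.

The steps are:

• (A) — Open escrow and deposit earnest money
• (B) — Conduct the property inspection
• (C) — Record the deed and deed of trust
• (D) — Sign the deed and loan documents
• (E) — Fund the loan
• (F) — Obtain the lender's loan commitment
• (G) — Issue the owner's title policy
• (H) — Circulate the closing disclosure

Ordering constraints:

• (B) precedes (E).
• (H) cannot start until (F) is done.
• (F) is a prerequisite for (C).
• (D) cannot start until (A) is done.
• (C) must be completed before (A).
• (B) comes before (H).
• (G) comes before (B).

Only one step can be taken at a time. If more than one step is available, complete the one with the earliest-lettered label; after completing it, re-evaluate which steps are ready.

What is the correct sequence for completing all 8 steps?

(F), (C), (A), (D), (G), (B), (E), (H)

Nothing is required for (F) and (G). (F) has the earlier label → (F) first.
Now (C) and (G) have their prerequisites met. (C) has the earlier label, so (C) next.
(A) now also ready, so the ready set is {(A), (G)}; (A) has the earlier label → (A).
(D) now also ready, so the ready set is {(D), (G)}; (D) has the earlier label → (D).
(G) is the only step now ready → (G).
(B) needed (G), now all done → (B).
Ready: (E) and (H). (E) has the earlier label → (E).
(H) is the only step now ready → (H).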